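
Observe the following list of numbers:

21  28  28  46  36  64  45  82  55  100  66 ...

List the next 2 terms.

118, 78

Odd-indexed and even-indexed terms follow separate rules.
Track A: 21, 28, 36, 45, 55, 66 (the triangular numbers T_6, T_7, …).
Track B: 28, 46, 64, 82, 100 (adding 18 each time).
Position 12 falls in track B as its term 6, giving 118.
Position 13 falls in track A as its term 7, giving 78.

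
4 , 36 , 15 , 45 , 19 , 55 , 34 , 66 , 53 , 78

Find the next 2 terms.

87, 91

Split by position mod 2 into 2 tracks.
Track A = 4, 15, 19, 34, 53: each term equals the sum of the previous two.
Track B = 36, 45, 55, 66, 78: the triangular numbers T_8, T_9, ….
Position 11 falls in track A as its term 6, giving 87.
Position 12 falls in track B as its term 6, giving 91.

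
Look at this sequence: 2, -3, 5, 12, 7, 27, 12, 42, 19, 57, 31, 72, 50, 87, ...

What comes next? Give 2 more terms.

81, 102

Taking every 2nd term gives 2 separate tracks.
Track A: 2, 5, 7, 12, 19, 31, 50 (each term equals the sum of the previous two).
Track B: -3, 12, 27, 42, 57, 72, 87 (adding 15 each time).
The 15th slot belongs to track A; its 8th term is 81.
Position 16 falls in track B as its term 8, giving 102.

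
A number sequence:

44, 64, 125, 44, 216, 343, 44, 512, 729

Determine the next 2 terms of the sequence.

44, 1000

Positions follow the repeating pattern ABB; grouping by letter gives 2 tracks.
Stream A: 44, 44, 44. Always 44.
Stream B: 64, 125, 216, 343, 512, 729. Perfect cubes starting at 4³.
Position 10 → stream A, term 4 = 44.
Term 11 comes from stream B (its 7th entry): 1000.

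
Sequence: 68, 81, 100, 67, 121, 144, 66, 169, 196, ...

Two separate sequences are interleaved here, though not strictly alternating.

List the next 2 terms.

65, 225

Positions follow the repeating pattern ABB; grouping by letter gives 2 tracks.
Track A: 68, 67, 66 (linear: a_n = 69 − n).
Track B: 81, 100, 121, 144, 169, 196 (the squares 9², 10², 11², …).
Position 10 → track A, term 4 = 65.
Position 11 falls in track B as its term 7, giving 225.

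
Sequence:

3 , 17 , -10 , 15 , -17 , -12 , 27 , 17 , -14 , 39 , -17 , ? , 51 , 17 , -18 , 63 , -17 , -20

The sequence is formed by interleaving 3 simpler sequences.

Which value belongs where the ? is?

-16

Taking every 3rd term gives 3 separate tracks.
Track A = 3, 15, 27, 39, 51, 63: arithmetic with common difference +12.
Track B = 17, -17, 17, -17, 17, -17: alternating ±17.
Track C = -10, -12, -14, ?, -18, -20: subtracting 2 each time.
Track C's pattern makes the blank -16.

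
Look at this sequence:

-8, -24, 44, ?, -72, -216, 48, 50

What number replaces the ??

46

Positions follow the repeating pattern AABB; grouping by letter gives 2 tracks.
Subsequence A: -8, -24, -72, -216 — geometric, ×3 each step.
Subsequence B: 44, ?, 48, 50 — arithmetic with common difference +2.
So the missing entry in subsequence B is 46.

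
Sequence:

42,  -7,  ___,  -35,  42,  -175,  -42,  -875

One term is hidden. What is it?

-42

Positions 1, 3, 5, … form one subsequence and positions 2, 4, 6, … form another.
Subsequence A: 42, ?, 42, -42. Alternating ±42.
Subsequence B: -7, -35, -175, -875. A geometric progression (common ratio 5).
Subsequence A's pattern makes the blank -42.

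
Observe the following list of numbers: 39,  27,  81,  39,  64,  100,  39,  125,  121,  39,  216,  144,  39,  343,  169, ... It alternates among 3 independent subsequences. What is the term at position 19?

Split by position mod 3: positions 1, 4, 7, … form one track, and each other residue class forms its own.
Track A: 39, 39, 39, 39, 39 — constant 39.
Track B: 27, 64, 125, 216, 343 — consecutive cubes n³ from n = 3.
Track C: 81, 100, 121, 144, 169 — the squares 9², 10², 11², ….
Position 19 falls in track A as its term 7, giving 39.

39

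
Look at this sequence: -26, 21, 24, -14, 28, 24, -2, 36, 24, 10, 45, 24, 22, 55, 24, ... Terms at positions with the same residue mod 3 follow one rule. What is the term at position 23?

91

Read the sequence 3 terms at a time; column i is its own pattern.
Subsequence A is -26, -14, -2, 10, 22, which is adding 12 each time.
Subsequence B is 21, 28, 36, 45, 55, which is triangular numbers starting at T_6.
Subsequence C is 24, 24, 24, 24, 24, which is constant 24.
Term 23 comes from subsequence B (its 8th entry): 91.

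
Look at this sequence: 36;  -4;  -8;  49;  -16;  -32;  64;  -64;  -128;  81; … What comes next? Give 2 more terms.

The slot pattern repeats as ABB (period 3), so there are 2 interleaved tracks.
Stream A: 36, 49, 64, 81 — perfect squares starting at 6².
Stream B: -4, -8, -16, -32, -64, -128 — multiplying by 2 each time.
Position 11 falls in stream B as its term 7, giving -256.
Position 12 → stream B, term 8 = -512.

-256, -512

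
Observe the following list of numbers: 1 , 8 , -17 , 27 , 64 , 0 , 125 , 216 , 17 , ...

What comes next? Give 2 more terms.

343, 512

Reading positions in blocks of 3 reveals the pattern AAB — 2 tracks woven together.
Track A = 1, 8, 27, 64, 125, 216: consecutive cubes n³ from n = 1.
Track B = -17, 0, 17: adding 17 each time.
Position 10 → track A, term 7 = 343.
Term 11 comes from track A (its 8th entry): 512.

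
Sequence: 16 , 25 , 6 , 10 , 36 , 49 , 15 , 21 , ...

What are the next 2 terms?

64, 81

The slot pattern repeats as AABB (period 4), so there are 2 interleaved tracks.
Stream A = 16, 25, 36, 49: perfect squares starting at 4².
Stream B = 6, 10, 15, 21: triangular numbers n(n+1)/2 for n = 3, 4, ….
The 9th slot belongs to stream A; its 5th term is 64.
The 10th slot belongs to stream A; its 6th term is 81.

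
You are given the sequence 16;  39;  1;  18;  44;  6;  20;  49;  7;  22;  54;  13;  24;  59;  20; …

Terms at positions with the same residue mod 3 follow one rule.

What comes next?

Taking every 3rd term gives 3 separate tracks.
Subsequence A: 16, 18, 20, 22, 24 (adding 2 each time).
Subsequence B: 39, 44, 49, 54, 59 (arithmetic, step +5).
Subsequence C: 1, 6, 7, 13, 20 (a Fibonacci-like recurrence a_n = a_{n-1} + a_{n-2}).
The 16th slot belongs to subsequence A; its 6th term is 26.

26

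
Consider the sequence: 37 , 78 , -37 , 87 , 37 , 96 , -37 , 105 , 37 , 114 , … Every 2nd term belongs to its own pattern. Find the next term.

-37

Positions 1, 3, 5, … form one subsequence and positions 2, 4, 6, … form another.
Stream A is 37, -37, 37, -37, 37, which is alternating ±37.
Stream B is 78, 87, 96, 105, 114, which is adding 9 each time.
Position 11 falls in stream A as its term 6, giving -37.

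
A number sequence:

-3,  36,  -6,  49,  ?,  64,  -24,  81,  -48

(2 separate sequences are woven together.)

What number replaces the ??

The terms cycle through 2 interleaved subsequences.
Stream A = -3, -6, ?, -24, -48: geometric, ×2 each step.
Stream B = 36, 49, 64, 81: the squares 6², 7², 8², ….
So the missing entry in stream A is -12.

-12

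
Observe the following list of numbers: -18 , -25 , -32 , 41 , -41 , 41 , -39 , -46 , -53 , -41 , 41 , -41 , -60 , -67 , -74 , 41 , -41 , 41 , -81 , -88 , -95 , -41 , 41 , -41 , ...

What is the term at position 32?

-130

The slot pattern repeats as AAABBB (period 6), so there are 2 interleaved tracks.
Track A is -18, -25, -32, -39, -46, -53, -60, -67, -74, -81, -88, -95, which is arithmetic with common difference −7.
Track B is 41, -41, 41, -41, 41, -41, 41, -41, 41, -41, 41, -41, which is oscillating between 41 and -41.
The 32nd slot belongs to track A; its 17th term is -130.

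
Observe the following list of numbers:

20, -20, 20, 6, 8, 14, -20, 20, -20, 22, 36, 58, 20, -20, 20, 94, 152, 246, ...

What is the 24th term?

1042

The slot pattern repeats as AAABBB (period 6), so there are 2 interleaved tracks.
Subsequence A: 20, -20, 20, -20, 20, -20, 20, -20, 20 (the oscillation 20·(−1)^(n+1)).
Subsequence B: 6, 8, 14, 22, 36, 58, 94, 152, 246 (each term equals the sum of the previous two).
Term 24 comes from subsequence B (its 12th entry): 1042.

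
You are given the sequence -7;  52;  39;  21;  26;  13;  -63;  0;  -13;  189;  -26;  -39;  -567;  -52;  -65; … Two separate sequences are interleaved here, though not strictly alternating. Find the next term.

Reading positions in blocks of 3 reveals the pattern ABB — 2 tracks woven together.
Stream A is -7, 21, -63, 189, -567, which is a geometric progression (common ratio -3).
Stream B is 52, 39, 26, 13, 0, -13, -26, -39, -52, -65, which is linear: a_n = 65 − 13·n.
The 16th slot belongs to stream A; its 6th term is 1701.

1701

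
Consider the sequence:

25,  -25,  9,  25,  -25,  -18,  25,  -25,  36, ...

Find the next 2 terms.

25, -25

Positions follow the repeating pattern AAB; grouping by letter gives 2 tracks.
Stream A: 25, -25, 25, -25, 25, -25 — oscillating between 25 and -25.
Stream B: 9, -18, 36 — a geometric progression (common ratio -2).
Position 10 falls in stream A as its term 7, giving 25.
Term 11 comes from stream A (its 8th entry): -25.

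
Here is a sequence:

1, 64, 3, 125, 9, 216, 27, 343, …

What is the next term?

Odd-indexed and even-indexed terms follow separate rules.
Stream A: 1, 3, 9, 27 — powers of 3.
Stream B: 64, 125, 216, 343 — the cubes 4³, 5³, 6³, ….
The 9th slot belongs to stream A; its 5th term is 81.

81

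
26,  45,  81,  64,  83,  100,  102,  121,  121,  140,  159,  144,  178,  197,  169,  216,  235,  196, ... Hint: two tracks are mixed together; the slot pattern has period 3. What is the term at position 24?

256

Reading positions in blocks of 3 reveals the pattern AAB — 2 tracks woven together.
Track A = 26, 45, 64, 83, 102, 121, 140, 159, 178, 197, 216, 235: arithmetic, step +19.
Track B = 81, 100, 121, 144, 169, 196: perfect squares starting at 9².
Term 24 comes from track B (its 8th entry): 256.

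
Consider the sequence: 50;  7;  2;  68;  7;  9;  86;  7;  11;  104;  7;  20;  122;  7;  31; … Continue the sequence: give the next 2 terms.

Split by position mod 3 into 3 tracks.
Track A: 50, 68, 86, 104, 122. Linear: a_n = 32 + 18·n.
Track B: 7, 7, 7, 7, 7. The constant sequence 7.
Track C: 2, 9, 11, 20, 31. A Fibonacci-like recurrence a_n = a_{n-1} + a_{n-2}.
Position 16 → track A, term 6 = 140.
Position 17 falls in track B as its term 6, giving 7.

140, 7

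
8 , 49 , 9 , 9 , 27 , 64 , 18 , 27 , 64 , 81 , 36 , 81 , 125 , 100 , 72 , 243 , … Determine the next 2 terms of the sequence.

216, 121

Taking every 4th term gives 4 separate tracks.
Subsequence A: 8, 27, 64, 125. Consecutive cubes n³ from n = 2.
Subsequence B: 49, 64, 81, 100. Consecutive squares n² from n = 7.
Subsequence C: 9, 18, 36, 72. Geometric, ×2 each step.
Subsequence D: 9, 27, 81, 243. Powers 3^2, 3^3, 3^4, ….
The 17th slot belongs to subsequence A; its 5th term is 216.
Term 18 comes from subsequence B (its 5th entry): 121.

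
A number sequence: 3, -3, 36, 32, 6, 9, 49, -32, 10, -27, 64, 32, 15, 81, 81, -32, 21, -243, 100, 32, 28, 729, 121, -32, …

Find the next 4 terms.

36, -2187, 144, 32

Split by position mod 4: positions 1, 5, 9, … form one track, and each other residue class forms its own.
Track A: 3, 6, 10, 15, 21, 28 — the triangular numbers T_2, T_3, ….
Track B: -3, 9, -27, 81, -243, 729 — a geometric progression (common ratio -3).
Track C: 36, 49, 64, 81, 100, 121 — the squares 6², 7², 8², ….
Track D: 32, -32, 32, -32, 32, -32 — alternating ±32.
Term 25 comes from track A (its 7th entry): 36.
Position 26 falls in track B as its term 7, giving -2187.
Position 27 falls in track C as its term 7, giving 144.
Position 28 → track D, term 7 = 32.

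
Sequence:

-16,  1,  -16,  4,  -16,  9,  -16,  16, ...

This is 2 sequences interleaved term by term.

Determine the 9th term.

-16

Odd-indexed and even-indexed terms follow separate rules.
Stream A: -16, -16, -16, -16 — the constant sequence -16.
Stream B: 1, 4, 9, 16 — perfect squares starting at 1².
Term 9 comes from stream A (its 5th entry): -16.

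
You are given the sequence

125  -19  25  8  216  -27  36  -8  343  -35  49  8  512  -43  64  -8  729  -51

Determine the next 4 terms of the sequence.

81, 8, 1000, -59

The terms cycle through 4 interleaved subsequences.
Track A: 125, 216, 343, 512, 729 — consecutive cubes n³ from n = 5.
Track B: -19, -27, -35, -43, -51 — arithmetic, step −8.
Track C: 25, 36, 49, 64 — the squares 5², 6², 7², ….
Track D: 8, -8, 8, -8 — oscillating between 8 and -8.
Position 19 → track C, term 5 = 81.
Term 20 comes from track D (its 5th entry): 8.
Position 21 → track A, term 6 = 1000.
The 22nd slot belongs to track B; its 6th term is -59.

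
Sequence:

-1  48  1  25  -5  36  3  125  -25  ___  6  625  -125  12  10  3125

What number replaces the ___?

The terms cycle through 4 interleaved subsequences.
Stream A = -1, -5, -25, -125: geometric, ×5 each step.
Stream B = 48, 36, ?, 12: linear: a_n = 60 − 12·n.
Stream C = 1, 3, 6, 10: triangular numbers starting at T_1.
Stream D = 25, 125, 625, 3125: powers of 5.
Filling stream B at index 3 by its rule yields 24.

24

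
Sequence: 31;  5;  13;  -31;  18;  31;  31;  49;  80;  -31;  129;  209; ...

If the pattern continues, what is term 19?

The slot pattern repeats as ABB (period 3), so there are 2 interleaved tracks.
Subsequence A: 31, -31, 31, -31 (oscillating between 31 and -31).
Subsequence B: 5, 13, 18, 31, 49, 80, 129, 209 (Fibonacci-style (each term is the sum of the two before it)).
The 19th slot belongs to subsequence A; its 7th term is 31.

31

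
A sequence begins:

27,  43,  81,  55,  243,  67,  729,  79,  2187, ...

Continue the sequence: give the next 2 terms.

Taking every 2nd term gives 2 separate tracks.
Track A: 27, 81, 243, 729, 2187 (powers 3^3, 3^4, 3^5, …).
Track B: 43, 55, 67, 79 (arithmetic, step +12).
Position 10 falls in track B as its term 5, giving 91.
Term 11 comes from track A (its 6th entry): 6561.

91, 6561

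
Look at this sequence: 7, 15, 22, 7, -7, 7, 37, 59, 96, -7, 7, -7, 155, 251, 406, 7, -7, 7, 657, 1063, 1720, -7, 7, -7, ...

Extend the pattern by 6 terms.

The slot pattern repeats as AAABBB (period 6), so there are 2 interleaved tracks.
Track A is 7, 15, 22, 37, 59, 96, 155, 251, 406, 657, 1063, 1720, which is Fibonacci-style (each term is the sum of the two before it).
Track B is 7, -7, 7, -7, 7, -7, 7, -7, 7, -7, 7, -7, which is oscillating between 7 and -7.
Position 25 falls in track A as its term 13, giving 2783.
Position 26 falls in track A as its term 14, giving 4503.
The 27th slot belongs to track A; its 15th term is 7286.
Position 28 → track B, term 13 = 7.
Position 29 → track B, term 14 = -7.
Term 30 comes from track B (its 15th entry): 7.

2783, 4503, 7286, 7, -7, 7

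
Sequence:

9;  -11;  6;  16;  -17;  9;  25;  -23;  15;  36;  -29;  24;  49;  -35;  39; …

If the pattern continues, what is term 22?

Taking every 3rd term gives 3 separate tracks.
Track A: 9, 16, 25, 36, 49 — perfect squares starting at 3².
Track B: -11, -17, -23, -29, -35 — arithmetic, step −6.
Track C: 6, 9, 15, 24, 39 — a Fibonacci-like recurrence a_n = a_{n-1} + a_{n-2}.
Term 22 comes from track A (its 8th entry): 100.

100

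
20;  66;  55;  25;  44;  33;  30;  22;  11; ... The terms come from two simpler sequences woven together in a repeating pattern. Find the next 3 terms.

Reading positions in blocks of 3 reveals the pattern ABB — 2 tracks woven together.
Subsequence A: 20, 25, 30 — arithmetic with common difference +5.
Subsequence B: 66, 55, 44, 33, 22, 11 — arithmetic, step −11.
Position 10 falls in subsequence A as its term 4, giving 35.
Position 11 falls in subsequence B as its term 7, giving 0.
Position 12 falls in subsequence B as its term 8, giving -11.

35, 0, -11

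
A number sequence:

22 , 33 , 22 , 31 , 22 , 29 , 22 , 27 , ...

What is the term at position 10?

25

Split by position mod 2 into 2 tracks.
Track A: 22, 22, 22, 22. Constant 22.
Track B: 33, 31, 29, 27. Linear: a_n = 35 − 2·n.
Term 10 comes from track B (its 5th entry): 25.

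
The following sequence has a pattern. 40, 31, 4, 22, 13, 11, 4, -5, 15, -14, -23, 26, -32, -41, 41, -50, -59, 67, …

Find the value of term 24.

The slot pattern repeats as AAB (period 3), so there are 2 interleaved tracks.
Track A: 40, 31, 22, 13, 4, -5, -14, -23, -32, -41, -50, -59. Subtracting 9 each time.
Track B: 4, 11, 15, 26, 41, 67. Each term equals the sum of the previous two.
Position 24 falls in track B as its term 8, giving 175.

175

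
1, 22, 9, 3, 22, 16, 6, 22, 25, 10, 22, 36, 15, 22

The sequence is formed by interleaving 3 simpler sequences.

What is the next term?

The terms cycle through 3 interleaved subsequences.
Track A is 1, 3, 6, 10, 15, which is triangular numbers n(n+1)/2 for n = 1, 2, ….
Track B is 22, 22, 22, 22, 22, which is constant 22.
Track C is 9, 16, 25, 36, which is consecutive squares n² from n = 3.
Position 15 → track C, term 5 = 49.

49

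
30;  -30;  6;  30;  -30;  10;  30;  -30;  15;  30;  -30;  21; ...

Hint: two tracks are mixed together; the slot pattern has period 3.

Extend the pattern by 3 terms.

The slot pattern repeats as AAB (period 3), so there are 2 interleaved tracks.
Stream A = 30, -30, 30, -30, 30, -30, 30, -30: alternating ±30.
Stream B = 6, 10, 15, 21: triangular numbers n(n+1)/2 for n = 3, 4, ….
Position 13 falls in stream A as its term 9, giving 30.
Position 14 → stream A, term 10 = -30.
Position 15 → stream B, term 5 = 28.

30, -30, 28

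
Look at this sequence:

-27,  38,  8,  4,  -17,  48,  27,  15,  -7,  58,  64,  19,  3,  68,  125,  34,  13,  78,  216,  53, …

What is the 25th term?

33

Split by position mod 4: positions 1, 5, 9, … form one track, and each other residue class forms its own.
Stream A: -27, -17, -7, 3, 13 — arithmetic, step +10.
Stream B: 38, 48, 58, 68, 78 — arithmetic with common difference +10.
Stream C: 8, 27, 64, 125, 216 — perfect cubes starting at 2³.
Stream D: 4, 15, 19, 34, 53 — a Fibonacci-like recurrence a_n = a_{n-1} + a_{n-2}.
Term 25 comes from stream A (its 7th entry): 33.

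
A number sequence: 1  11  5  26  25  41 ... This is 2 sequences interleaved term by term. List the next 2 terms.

125, 56

Split by position mod 2 into 2 tracks.
Stream A: 1, 5, 25 (geometric with ratio 5).
Stream B: 11, 26, 41 (adding 15 each time).
The 7th slot belongs to stream A; its 4th term is 125.
The 8th slot belongs to stream B; its 4th term is 56.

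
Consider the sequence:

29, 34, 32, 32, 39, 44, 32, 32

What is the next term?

49

Reading positions in blocks of 4 reveals the pattern AABB — 2 tracks woven together.
Track A = 29, 34, 39, 44: adding 5 each time.
Track B = 32, 32, 32, 32: always 32.
Position 9 → track A, term 5 = 49.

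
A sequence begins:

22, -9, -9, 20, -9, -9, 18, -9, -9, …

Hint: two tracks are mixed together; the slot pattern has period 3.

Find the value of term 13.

The slot pattern repeats as ABB (period 3), so there are 2 interleaved tracks.
Subsequence A is 22, 20, 18, which is linear: a_n = 24 − 2·n.
Subsequence B is -9, -9, -9, -9, -9, -9, which is constant -9.
Position 13 → subsequence A, term 5 = 14.

14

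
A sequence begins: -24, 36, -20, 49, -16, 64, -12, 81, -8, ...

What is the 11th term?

-4

Split by position mod 2 into 2 tracks.
Track A = -24, -20, -16, -12, -8: adding 4 each time.
Track B = 36, 49, 64, 81: perfect squares starting at 6².
Position 11 → track A, term 6 = -4.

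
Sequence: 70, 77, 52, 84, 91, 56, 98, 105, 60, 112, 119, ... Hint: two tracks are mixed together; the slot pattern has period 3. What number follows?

Positions follow the repeating pattern AAB; grouping by letter gives 2 tracks.
Stream A: 70, 77, 84, 91, 98, 105, 112, 119 (linear: a_n = 63 + 7·n).
Stream B: 52, 56, 60 (arithmetic, step +4).
Term 12 comes from stream B (its 4th entry): 64.

64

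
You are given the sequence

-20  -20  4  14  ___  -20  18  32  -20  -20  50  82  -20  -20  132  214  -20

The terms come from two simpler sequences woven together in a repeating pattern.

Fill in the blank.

Reading positions in blocks of 4 reveals the pattern AABB — 2 tracks woven together.
Stream A: -20, -20, ?, -20, -20, -20, -20, -20, -20 — always -20.
Stream B: 4, 14, 18, 32, 50, 82, 132, 214 — a Fibonacci-like recurrence a_n = a_{n-1} + a_{n-2}.
Filling stream A at index 3 by its rule yields -20.

-20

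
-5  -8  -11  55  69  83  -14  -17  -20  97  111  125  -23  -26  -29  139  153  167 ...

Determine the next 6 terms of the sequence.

-32, -35, -38, 181, 195, 209

Reading positions in blocks of 6 reveals the pattern AAABBB — 2 tracks woven together.
Stream A: -5, -8, -11, -14, -17, -20, -23, -26, -29 — linear: a_n = -2 − 3·n.
Stream B: 55, 69, 83, 97, 111, 125, 139, 153, 167 — adding 14 each time.
Term 19 comes from stream A (its 10th entry): -32.
The 20th slot belongs to stream A; its 11th term is -35.
Position 21 → stream A, term 12 = -38.
The 22nd slot belongs to stream B; its 10th term is 181.
Term 23 comes from stream B (its 11th entry): 195.
Position 24 falls in stream B as its term 12, giving 209.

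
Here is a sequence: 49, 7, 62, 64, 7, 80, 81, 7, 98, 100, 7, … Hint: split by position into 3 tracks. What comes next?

116

Read the sequence 3 terms at a time; column i is its own pattern.
Subsequence A: 49, 64, 81, 100 (consecutive squares n² from n = 7).
Subsequence B: 7, 7, 7, 7 (constant 7).
Subsequence C: 62, 80, 98 (arithmetic, step +18).
The 12th slot belongs to subsequence C; its 4th term is 116.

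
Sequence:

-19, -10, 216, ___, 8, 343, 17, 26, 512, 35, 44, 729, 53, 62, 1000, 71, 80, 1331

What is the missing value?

-1

Positions follow the repeating pattern AAB; grouping by letter gives 2 tracks.
Stream A = -19, -10, ?, 8, 17, 26, 35, 44, 53, 62, 71, 80: arithmetic, step +9.
Stream B = 216, 343, 512, 729, 1000, 1331: consecutive cubes n³ from n = 6.
The gap is stream A's term 3; the rule gives -1.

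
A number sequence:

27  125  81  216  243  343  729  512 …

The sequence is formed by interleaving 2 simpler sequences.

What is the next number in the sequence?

Positions 1, 3, 5, … form one subsequence and positions 2, 4, 6, … form another.
Subsequence A: 27, 81, 243, 729 (successive powers of 3).
Subsequence B: 125, 216, 343, 512 (consecutive cubes n³ from n = 5).
Position 9 → subsequence A, term 5 = 2187.

2187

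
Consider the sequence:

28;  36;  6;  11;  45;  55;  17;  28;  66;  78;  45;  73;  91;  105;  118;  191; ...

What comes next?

Reading positions in blocks of 4 reveals the pattern AABB — 2 tracks woven together.
Track A: 28, 36, 45, 55, 66, 78, 91, 105 (the triangular numbers T_7, T_8, …).
Track B: 6, 11, 17, 28, 45, 73, 118, 191 (Fibonacci-style (each term is the sum of the two before it)).
Position 17 falls in track A as its term 9, giving 120.

120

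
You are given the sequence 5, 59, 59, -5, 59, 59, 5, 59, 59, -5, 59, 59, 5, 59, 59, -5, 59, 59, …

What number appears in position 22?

The slot pattern repeats as ABB (period 3), so there are 2 interleaved tracks.
Track A = 5, -5, 5, -5, 5, -5: oscillating between 5 and -5.
Track B = 59, 59, 59, 59, 59, 59, 59, 59, 59, 59, 59, 59: the constant sequence 59.
Term 22 comes from track A (its 8th entry): -5.

-5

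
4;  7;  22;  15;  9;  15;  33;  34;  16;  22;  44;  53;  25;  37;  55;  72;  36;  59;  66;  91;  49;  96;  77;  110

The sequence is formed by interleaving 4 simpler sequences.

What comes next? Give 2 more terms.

64, 155

Read the sequence 4 terms at a time; column i is its own pattern.
Subsequence A is 4, 9, 16, 25, 36, 49, which is perfect squares starting at 2².
Subsequence B is 7, 15, 22, 37, 59, 96, which is each term equals the sum of the previous two.
Subsequence C is 22, 33, 44, 55, 66, 77, which is arithmetic, step +11.
Subsequence D is 15, 34, 53, 72, 91, 110, which is adding 19 each time.
Position 25 → subsequence A, term 7 = 64.
The 26th slot belongs to subsequence B; its 7th term is 155.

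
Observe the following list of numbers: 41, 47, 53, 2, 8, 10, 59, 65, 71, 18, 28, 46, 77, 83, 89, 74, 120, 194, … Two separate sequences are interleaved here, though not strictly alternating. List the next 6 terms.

95, 101, 107, 314, 508, 822

Reading positions in blocks of 6 reveals the pattern AAABBB — 2 tracks woven together.
Track A is 41, 47, 53, 59, 65, 71, 77, 83, 89, which is arithmetic, step +6.
Track B is 2, 8, 10, 18, 28, 46, 74, 120, 194, which is Fibonacci-style (each term is the sum of the two before it).
The 19th slot belongs to track A; its 10th term is 95.
Term 20 comes from track A (its 11th entry): 101.
The 21st slot belongs to track A; its 12th term is 107.
Position 22 → track B, term 10 = 314.
Position 23 falls in track B as its term 11, giving 508.
The 24th slot belongs to track B; its 12th term is 822.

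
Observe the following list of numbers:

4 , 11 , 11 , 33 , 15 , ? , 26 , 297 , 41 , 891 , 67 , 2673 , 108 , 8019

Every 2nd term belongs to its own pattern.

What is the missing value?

The terms cycle through 2 interleaved subsequences.
Track A: 4, 11, 15, 26, 41, 67, 108 (each term equals the sum of the previous two).
Track B: 11, 33, ?, 297, 891, 2673, 8019 (geometric with ratio 3).
Filling track B at index 3 by its rule yields 99.

99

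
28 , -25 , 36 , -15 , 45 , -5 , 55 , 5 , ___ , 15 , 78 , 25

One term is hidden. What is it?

66

Split by position mod 2 into 2 tracks.
Subsequence A: 28, 36, 45, 55, ?, 78 (triangular numbers starting at T_7).
Subsequence B: -25, -15, -5, 5, 15, 25 (arithmetic with common difference +10).
Subsequence A's pattern makes the blank 66.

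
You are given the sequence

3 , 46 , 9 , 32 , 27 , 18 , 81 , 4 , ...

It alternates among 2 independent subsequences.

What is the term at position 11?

729

Odd-indexed and even-indexed terms follow separate rules.
Track A = 3, 9, 27, 81: successive powers of 3.
Track B = 46, 32, 18, 4: arithmetic with common difference −14.
Position 11 falls in track A as its term 6, giving 729.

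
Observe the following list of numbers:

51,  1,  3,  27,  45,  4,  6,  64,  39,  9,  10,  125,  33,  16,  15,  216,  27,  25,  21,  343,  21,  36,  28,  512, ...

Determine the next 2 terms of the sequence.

15, 49

Taking every 4th term gives 4 separate tracks.
Track A is 51, 45, 39, 33, 27, 21, which is subtracting 6 each time.
Track B is 1, 4, 9, 16, 25, 36, which is the squares 1², 2², 3², ….
Track C is 3, 6, 10, 15, 21, 28, which is triangular numbers starting at T_2.
Track D is 27, 64, 125, 216, 343, 512, which is the cubes 3³, 4³, 5³, ….
The 25th slot belongs to track A; its 7th term is 15.
Position 26 → track B, term 7 = 49.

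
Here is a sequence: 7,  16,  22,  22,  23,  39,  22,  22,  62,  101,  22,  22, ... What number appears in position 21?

1118

Reading positions in blocks of 4 reveals the pattern AABB — 2 tracks woven together.
Stream A is 7, 16, 23, 39, 62, 101, which is each term equals the sum of the previous two.
Stream B is 22, 22, 22, 22, 22, 22, which is always 22.
The 21st slot belongs to stream A; its 11th term is 1118.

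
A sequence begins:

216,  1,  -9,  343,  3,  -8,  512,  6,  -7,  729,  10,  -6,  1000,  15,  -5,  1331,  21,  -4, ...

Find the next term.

1728

Split by position mod 3: positions 1, 4, 7, … form one track, and each other residue class forms its own.
Stream A = 216, 343, 512, 729, 1000, 1331: perfect cubes starting at 6³.
Stream B = 1, 3, 6, 10, 15, 21: triangular numbers starting at T_1.
Stream C = -9, -8, -7, -6, -5, -4: linear: a_n = -10 + n.
Position 19 falls in stream A as its term 7, giving 1728.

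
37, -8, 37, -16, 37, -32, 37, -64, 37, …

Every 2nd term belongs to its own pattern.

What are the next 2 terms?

Positions 1, 3, 5, … form one subsequence and positions 2, 4, 6, … form another.
Stream A = 37, 37, 37, 37, 37: always 37.
Stream B = -8, -16, -32, -64: geometric with ratio 2.
Position 10 → stream B, term 5 = -128.
Term 11 comes from stream A (its 6th entry): 37.

-128, 37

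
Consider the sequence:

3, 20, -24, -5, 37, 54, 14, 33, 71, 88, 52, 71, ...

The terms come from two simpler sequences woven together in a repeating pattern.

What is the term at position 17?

Reading positions in blocks of 4 reveals the pattern AABB — 2 tracks woven together.
Stream A: 3, 20, 37, 54, 71, 88. Adding 17 each time.
Stream B: -24, -5, 14, 33, 52, 71. Linear: a_n = -43 + 19·n.
Term 17 comes from stream A (its 9th entry): 139.

139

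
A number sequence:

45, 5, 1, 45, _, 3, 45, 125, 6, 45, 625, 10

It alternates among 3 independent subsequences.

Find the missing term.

The terms cycle through 3 interleaved subsequences.
Stream A: 45, 45, 45, 45. Always 45.
Stream B: 5, ?, 125, 625. Powers 5^1, 5^2, 5^3, ….
Stream C: 1, 3, 6, 10. The triangular numbers T_1, T_2, ….
Filling stream B at index 2 by its rule yields 25.

25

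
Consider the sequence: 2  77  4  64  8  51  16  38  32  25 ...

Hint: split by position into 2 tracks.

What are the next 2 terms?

64, 12

The terms cycle through 2 interleaved subsequences.
Track A is 2, 4, 8, 16, 32, which is successive powers of 2.
Track B is 77, 64, 51, 38, 25, which is arithmetic, step −13.
Position 11 falls in track A as its term 6, giving 64.
Position 12 → track B, term 6 = 12.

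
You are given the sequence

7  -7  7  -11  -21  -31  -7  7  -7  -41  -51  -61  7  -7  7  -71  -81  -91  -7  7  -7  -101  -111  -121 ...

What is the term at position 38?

Positions follow the repeating pattern AAABBB; grouping by letter gives 2 tracks.
Track A: 7, -7, 7, -7, 7, -7, 7, -7, 7, -7, 7, -7 (the oscillation 7·(−1)^(n+1)).
Track B: -11, -21, -31, -41, -51, -61, -71, -81, -91, -101, -111, -121 (linear: a_n = -1 − 10·n).
The 38th slot belongs to track A; its 20th term is -7.

-7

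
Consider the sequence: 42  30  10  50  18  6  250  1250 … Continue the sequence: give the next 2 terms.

-6, -18

Reading positions in blocks of 4 reveals the pattern AABB — 2 tracks woven together.
Track A: 42, 30, 18, 6. Subtracting 12 each time.
Track B: 10, 50, 250, 1250. Geometric, ×5 each step.
Position 9 falls in track A as its term 5, giving -6.
Position 10 → track A, term 6 = -18.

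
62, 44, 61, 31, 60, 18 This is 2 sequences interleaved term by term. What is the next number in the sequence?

Taking every 2nd term gives 2 separate tracks.
Stream A: 62, 61, 60 — linear: a_n = 63 − n.
Stream B: 44, 31, 18 — arithmetic with common difference −13.
Term 7 comes from stream A (its 4th entry): 59.

59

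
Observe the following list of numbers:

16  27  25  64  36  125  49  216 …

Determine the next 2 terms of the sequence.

Positions 1, 3, 5, … form one subsequence and positions 2, 4, 6, … form another.
Stream A = 16, 25, 36, 49: consecutive squares n² from n = 4.
Stream B = 27, 64, 125, 216: the cubes 3³, 4³, 5³, ….
Position 9 → stream A, term 5 = 64.
Position 10 → stream B, term 5 = 343.

64, 343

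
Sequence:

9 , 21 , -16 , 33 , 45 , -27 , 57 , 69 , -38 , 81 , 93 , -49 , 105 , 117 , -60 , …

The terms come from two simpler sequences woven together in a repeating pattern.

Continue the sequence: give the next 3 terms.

129, 141, -71

The slot pattern repeats as AAB (period 3), so there are 2 interleaved tracks.
Track A is 9, 21, 33, 45, 57, 69, 81, 93, 105, 117, which is linear: a_n = -3 + 12·n.
Track B is -16, -27, -38, -49, -60, which is arithmetic with common difference −11.
Position 16 → track A, term 11 = 129.
Position 17 falls in track A as its term 12, giving 141.
Position 18 falls in track B as its term 6, giving -71.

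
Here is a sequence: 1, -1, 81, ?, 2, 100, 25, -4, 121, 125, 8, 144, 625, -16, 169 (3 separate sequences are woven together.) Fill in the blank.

Taking every 3rd term gives 3 separate tracks.
Track A = 1, ?, 25, 125, 625: powers 5^0, 5^1, 5^2, ….
Track B = -1, 2, -4, 8, -16: geometric, ×-2 each step.
Track C = 81, 100, 121, 144, 169: the squares 9², 10², 11², ….
Filling track A at index 2 by its rule yields 5.

5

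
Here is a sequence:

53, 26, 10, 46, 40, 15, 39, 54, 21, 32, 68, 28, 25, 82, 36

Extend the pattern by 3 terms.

18, 96, 45

Split by position mod 3 into 3 tracks.
Stream A = 53, 46, 39, 32, 25: arithmetic, step −7.
Stream B = 26, 40, 54, 68, 82: arithmetic with common difference +14.
Stream C = 10, 15, 21, 28, 36: triangular numbers n(n+1)/2 for n = 4, 5, ….
Position 16 falls in stream A as its term 6, giving 18.
Term 17 comes from stream B (its 6th entry): 96.
Position 18 → stream C, term 6 = 45.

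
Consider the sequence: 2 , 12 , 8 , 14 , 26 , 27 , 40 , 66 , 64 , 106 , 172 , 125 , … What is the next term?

278

Reading positions in blocks of 3 reveals the pattern AAB — 2 tracks woven together.
Track A: 2, 12, 14, 26, 40, 66, 106, 172 — each term equals the sum of the previous two.
Track B: 8, 27, 64, 125 — consecutive cubes n³ from n = 2.
Position 13 falls in track A as its term 9, giving 278.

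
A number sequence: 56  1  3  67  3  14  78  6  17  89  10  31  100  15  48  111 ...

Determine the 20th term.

Split by position mod 3: positions 1, 4, 7, … form one track, and each other residue class forms its own.
Track A: 56, 67, 78, 89, 100, 111 (arithmetic, step +11).
Track B: 1, 3, 6, 10, 15 (the triangular numbers T_1, T_2, …).
Track C: 3, 14, 17, 31, 48 (a Fibonacci-like recurrence a_n = a_{n-1} + a_{n-2}).
Term 20 comes from track B (its 7th entry): 28.

28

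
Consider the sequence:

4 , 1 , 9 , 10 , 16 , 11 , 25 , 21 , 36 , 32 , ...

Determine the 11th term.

49

Split by position mod 2 into 2 tracks.
Track A: 4, 9, 16, 25, 36 (perfect squares starting at 2²).
Track B: 1, 10, 11, 21, 32 (Fibonacci-style (each term is the sum of the two before it)).
The 11th slot belongs to track A; its 6th term is 49.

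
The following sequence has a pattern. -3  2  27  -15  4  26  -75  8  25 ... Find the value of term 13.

-1875

The terms cycle through 3 interleaved subsequences.
Track A: -3, -15, -75. Geometric with ratio 5.
Track B: 2, 4, 8. Powers 2^1, 2^2, 2^3, ….
Track C: 27, 26, 25. Arithmetic with common difference −1.
Term 13 comes from track A (its 5th entry): -1875.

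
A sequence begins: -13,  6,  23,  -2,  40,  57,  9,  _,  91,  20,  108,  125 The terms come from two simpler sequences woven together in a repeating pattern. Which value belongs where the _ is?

Positions follow the repeating pattern ABB; grouping by letter gives 2 tracks.
Track A: -13, -2, 9, 20 — adding 11 each time.
Track B: 6, 23, 40, 57, ?, 91, 108, 125 — linear: a_n = -11 + 17·n.
So the missing entry in track B is 74.

74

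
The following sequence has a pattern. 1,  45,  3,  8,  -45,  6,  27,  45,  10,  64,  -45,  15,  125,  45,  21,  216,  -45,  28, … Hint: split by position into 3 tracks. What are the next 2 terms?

343, 45

Split by position mod 3 into 3 tracks.
Track A: 1, 8, 27, 64, 125, 216 (the cubes 1³, 2³, 3³, …).
Track B: 45, -45, 45, -45, 45, -45 (the oscillation 45·(−1)^(n+1)).
Track C: 3, 6, 10, 15, 21, 28 (triangular numbers n(n+1)/2 for n = 2, 3, …).
Term 19 comes from track A (its 7th entry): 343.
Position 20 falls in track B as its term 7, giving 45.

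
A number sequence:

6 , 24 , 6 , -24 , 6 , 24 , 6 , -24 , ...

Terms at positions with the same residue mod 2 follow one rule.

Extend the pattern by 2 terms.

6, 24

Positions 1, 3, 5, … form one subsequence and positions 2, 4, 6, … form another.
Track A: 6, 6, 6, 6 — always 6.
Track B: 24, -24, 24, -24 — alternating ±24.
Term 9 comes from track A (its 5th entry): 6.
Position 10 falls in track B as its term 5, giving 24.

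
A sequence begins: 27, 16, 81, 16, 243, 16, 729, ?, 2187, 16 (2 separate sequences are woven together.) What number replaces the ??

Split by position mod 2 into 2 tracks.
Subsequence A = 27, 81, 243, 729, 2187: powers of 3.
Subsequence B = 16, 16, 16, ?, 16: always 16.
Subsequence B's pattern makes the blank 16.

16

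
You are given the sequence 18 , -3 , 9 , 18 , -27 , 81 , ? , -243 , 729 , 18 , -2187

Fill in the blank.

Positions follow the repeating pattern ABB; grouping by letter gives 2 tracks.
Track A: 18, 18, ?, 18 (always 18).
Track B: -3, 9, -27, 81, -243, 729, -2187 (geometric, ×-3 each step).
Filling track A at index 3 by its rule yields 18.

18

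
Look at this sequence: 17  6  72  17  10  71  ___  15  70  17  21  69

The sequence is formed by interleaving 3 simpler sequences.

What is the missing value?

17

Taking every 3rd term gives 3 separate tracks.
Track A: 17, 17, ?, 17. Always 17.
Track B: 6, 10, 15, 21. Triangular numbers starting at T_3.
Track C: 72, 71, 70, 69. Arithmetic with common difference −1.
So the missing entry in track A is 17.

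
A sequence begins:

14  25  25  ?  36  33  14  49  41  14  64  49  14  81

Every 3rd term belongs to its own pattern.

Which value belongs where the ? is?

The terms cycle through 3 interleaved subsequences.
Subsequence A: 14, ?, 14, 14, 14 — the constant sequence 14.
Subsequence B: 25, 36, 49, 64, 81 — perfect squares starting at 5².
Subsequence C: 25, 33, 41, 49 — adding 8 each time.
Filling subsequence A at index 2 by its rule yields 14.

14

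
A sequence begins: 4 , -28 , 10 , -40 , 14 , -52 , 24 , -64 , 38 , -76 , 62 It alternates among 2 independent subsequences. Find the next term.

-88

The terms cycle through 2 interleaved subsequences.
Track A = 4, 10, 14, 24, 38, 62: a Fibonacci-like recurrence a_n = a_{n-1} + a_{n-2}.
Track B = -28, -40, -52, -64, -76: arithmetic, step −12.
Position 12 → track B, term 6 = -88.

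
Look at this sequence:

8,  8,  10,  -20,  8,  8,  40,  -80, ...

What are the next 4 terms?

Positions follow the repeating pattern AABB; grouping by letter gives 2 tracks.
Stream A: 8, 8, 8, 8 (the constant sequence 8).
Stream B: 10, -20, 40, -80 (geometric with ratio -2).
The 9th slot belongs to stream A; its 5th term is 8.
Position 10 → stream A, term 6 = 8.
The 11th slot belongs to stream B; its 5th term is 160.
Term 12 comes from stream B (its 6th entry): -320.

8, 8, 160, -320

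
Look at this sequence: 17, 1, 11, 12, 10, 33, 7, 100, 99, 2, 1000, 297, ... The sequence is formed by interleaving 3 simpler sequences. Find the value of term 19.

The terms cycle through 3 interleaved subsequences.
Subsequence A: 17, 12, 7, 2. Linear: a_n = 22 − 5·n.
Subsequence B: 1, 10, 100, 1000. Powers of 10.
Subsequence C: 11, 33, 99, 297. Geometric with ratio 3.
Position 19 falls in subsequence A as its term 7, giving -13.

-13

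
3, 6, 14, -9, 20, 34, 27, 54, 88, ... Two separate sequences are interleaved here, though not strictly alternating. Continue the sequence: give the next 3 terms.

-81, 142, 230

Positions follow the repeating pattern ABB; grouping by letter gives 2 tracks.
Subsequence A: 3, -9, 27. Geometric with ratio -3.
Subsequence B: 6, 14, 20, 34, 54, 88. A Fibonacci-like recurrence a_n = a_{n-1} + a_{n-2}.
The 10th slot belongs to subsequence A; its 4th term is -81.
The 11th slot belongs to subsequence B; its 7th term is 142.
Term 12 comes from subsequence B (its 8th entry): 230.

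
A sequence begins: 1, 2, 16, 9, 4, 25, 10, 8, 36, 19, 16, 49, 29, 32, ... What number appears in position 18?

81

Split by position mod 3: positions 1, 4, 7, … form one track, and each other residue class forms its own.
Stream A is 1, 9, 10, 19, 29, which is Fibonacci-style (each term is the sum of the two before it).
Stream B is 2, 4, 8, 16, 32, which is powers 2^1, 2^2, 2^3, ….
Stream C is 16, 25, 36, 49, which is perfect squares starting at 4².
Position 18 falls in stream C as its term 6, giving 81.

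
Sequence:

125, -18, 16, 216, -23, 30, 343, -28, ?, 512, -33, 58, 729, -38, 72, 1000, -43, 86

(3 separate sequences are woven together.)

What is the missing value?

44

Split by position mod 3: positions 1, 4, 7, … form one track, and each other residue class forms its own.
Stream A is 125, 216, 343, 512, 729, 1000, which is perfect cubes starting at 5³.
Stream B is -18, -23, -28, -33, -38, -43, which is linear: a_n = -13 − 5·n.
Stream C is 16, 30, ?, 58, 72, 86, which is arithmetic with common difference +14.
Stream C's pattern makes the blank 44.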